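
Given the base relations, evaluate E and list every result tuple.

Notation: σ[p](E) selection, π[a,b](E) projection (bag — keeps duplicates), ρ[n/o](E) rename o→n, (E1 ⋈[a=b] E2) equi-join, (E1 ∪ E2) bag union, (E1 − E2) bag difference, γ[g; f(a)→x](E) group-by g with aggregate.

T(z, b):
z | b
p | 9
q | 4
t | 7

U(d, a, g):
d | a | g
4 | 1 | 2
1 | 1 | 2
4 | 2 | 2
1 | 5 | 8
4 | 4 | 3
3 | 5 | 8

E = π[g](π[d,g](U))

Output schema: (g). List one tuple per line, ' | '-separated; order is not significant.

Per-node cardinality:
  U → 6
  π[d,g](U) → 6
  π[g](π[d,g](U)) → 6

== RESULT ==
g
2
2
2
3
8
8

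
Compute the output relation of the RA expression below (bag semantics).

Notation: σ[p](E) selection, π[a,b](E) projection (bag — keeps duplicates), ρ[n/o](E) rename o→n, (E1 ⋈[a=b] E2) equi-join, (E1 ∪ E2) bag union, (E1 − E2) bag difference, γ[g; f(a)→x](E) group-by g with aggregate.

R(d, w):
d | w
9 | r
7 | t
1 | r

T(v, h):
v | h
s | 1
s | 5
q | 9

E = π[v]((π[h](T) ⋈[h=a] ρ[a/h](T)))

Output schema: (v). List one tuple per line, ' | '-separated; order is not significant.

Row counts bottom-up:
  T → 3
  π[h](T) → 3
  T → 3
  ρ[a/h](T) → 3
  (π[h](T) ⋈[h=a] ρ[a/h](T)) → 3
  π[v]((π[h](T) ⋈[h=a] ρ[a/h](T))) → 3

== RESULT ==
v
q
s
s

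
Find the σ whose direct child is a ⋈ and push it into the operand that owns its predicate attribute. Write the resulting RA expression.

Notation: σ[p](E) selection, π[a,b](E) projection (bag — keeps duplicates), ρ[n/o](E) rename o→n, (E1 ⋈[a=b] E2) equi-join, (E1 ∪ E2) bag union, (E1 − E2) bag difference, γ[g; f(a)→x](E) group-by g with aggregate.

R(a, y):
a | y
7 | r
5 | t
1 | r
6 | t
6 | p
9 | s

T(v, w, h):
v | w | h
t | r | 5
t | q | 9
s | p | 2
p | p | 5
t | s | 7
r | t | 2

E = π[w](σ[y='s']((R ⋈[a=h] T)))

σ filters on y, owned by the left side.
E' = π[w]((σ[y='s'](R) ⋈[a=h] T))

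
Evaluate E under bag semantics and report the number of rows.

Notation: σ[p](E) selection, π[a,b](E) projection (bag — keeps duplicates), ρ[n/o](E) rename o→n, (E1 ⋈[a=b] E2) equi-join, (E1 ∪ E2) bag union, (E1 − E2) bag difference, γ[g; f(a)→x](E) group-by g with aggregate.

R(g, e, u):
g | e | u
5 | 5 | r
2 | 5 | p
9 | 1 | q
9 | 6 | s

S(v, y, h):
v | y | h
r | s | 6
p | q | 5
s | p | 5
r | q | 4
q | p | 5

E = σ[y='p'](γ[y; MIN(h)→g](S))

Row counts bottom-up:
  S → 5
  γ[y; MIN(h)→g](S) → 3
  σ[y='p'](γ[y; MIN(h)→g](S)) → 1

|E| = 1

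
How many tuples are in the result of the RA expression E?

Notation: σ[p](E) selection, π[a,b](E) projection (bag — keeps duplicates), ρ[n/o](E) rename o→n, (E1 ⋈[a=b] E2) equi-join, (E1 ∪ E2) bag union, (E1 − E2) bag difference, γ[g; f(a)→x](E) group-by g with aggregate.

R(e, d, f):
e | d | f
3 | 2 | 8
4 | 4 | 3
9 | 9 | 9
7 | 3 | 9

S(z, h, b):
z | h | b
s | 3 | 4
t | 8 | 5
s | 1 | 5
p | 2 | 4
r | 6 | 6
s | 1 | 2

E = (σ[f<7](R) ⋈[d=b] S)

Row counts bottom-up:
  R → 4
  σ[f<7](R) → 1
  S → 6
  (σ[f<7](R) ⋈[d=b] S) → 2

|E| = 2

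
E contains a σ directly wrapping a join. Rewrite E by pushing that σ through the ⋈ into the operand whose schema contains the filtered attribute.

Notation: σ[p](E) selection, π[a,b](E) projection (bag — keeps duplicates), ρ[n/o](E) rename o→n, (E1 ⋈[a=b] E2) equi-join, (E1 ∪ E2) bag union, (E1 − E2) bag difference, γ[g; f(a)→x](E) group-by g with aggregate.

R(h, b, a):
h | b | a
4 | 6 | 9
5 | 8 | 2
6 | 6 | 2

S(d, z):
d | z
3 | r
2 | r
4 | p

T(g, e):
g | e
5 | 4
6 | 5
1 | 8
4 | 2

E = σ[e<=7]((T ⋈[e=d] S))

σ filters on e, owned by the left side.
E' = (σ[e<=7](T) ⋈[e=d] S)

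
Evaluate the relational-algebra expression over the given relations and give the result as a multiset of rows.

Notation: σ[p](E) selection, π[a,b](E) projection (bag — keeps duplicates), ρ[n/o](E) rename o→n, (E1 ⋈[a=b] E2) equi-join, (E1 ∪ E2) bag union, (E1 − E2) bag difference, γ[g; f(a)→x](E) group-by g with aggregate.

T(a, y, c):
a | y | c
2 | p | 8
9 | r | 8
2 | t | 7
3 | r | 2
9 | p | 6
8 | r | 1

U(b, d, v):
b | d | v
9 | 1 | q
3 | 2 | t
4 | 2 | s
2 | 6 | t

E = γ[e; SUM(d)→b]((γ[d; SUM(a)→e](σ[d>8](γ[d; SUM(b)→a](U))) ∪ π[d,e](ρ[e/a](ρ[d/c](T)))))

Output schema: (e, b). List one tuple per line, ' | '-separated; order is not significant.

Stepwise |·|:
  U → 4
  γ[d; SUM(b)→a](U) → 3
  σ[d>8](γ[d; SUM(b)→a](U)) → 0
  γ[d; SUM(a)→e](σ[d>8](γ[d; SUM(b)→a](U))) → 0
  T → 6
  ρ[d/c](T) → 6
  ρ[e/a](ρ[d/c](T)) → 6
  π[d,e](ρ[e/a](ρ[d/c](T))) → 6
  (γ[d; SUM(a)→e](σ[d>8](γ[d; SUM(b)→a](U))) ∪ π[d,e](ρ[e/a](ρ[d/c](T)))) → 6
  γ[e; SUM(d)→b]((γ[d; SUM(a)→e](σ[d>8](γ[d; SUM(b)→a](U))) ∪ π[d,e](ρ[e/a](ρ[d/c](T))))) → 4

== RESULT ==
e | b
2 | 15
3 | 2
8 | 1
9 | 14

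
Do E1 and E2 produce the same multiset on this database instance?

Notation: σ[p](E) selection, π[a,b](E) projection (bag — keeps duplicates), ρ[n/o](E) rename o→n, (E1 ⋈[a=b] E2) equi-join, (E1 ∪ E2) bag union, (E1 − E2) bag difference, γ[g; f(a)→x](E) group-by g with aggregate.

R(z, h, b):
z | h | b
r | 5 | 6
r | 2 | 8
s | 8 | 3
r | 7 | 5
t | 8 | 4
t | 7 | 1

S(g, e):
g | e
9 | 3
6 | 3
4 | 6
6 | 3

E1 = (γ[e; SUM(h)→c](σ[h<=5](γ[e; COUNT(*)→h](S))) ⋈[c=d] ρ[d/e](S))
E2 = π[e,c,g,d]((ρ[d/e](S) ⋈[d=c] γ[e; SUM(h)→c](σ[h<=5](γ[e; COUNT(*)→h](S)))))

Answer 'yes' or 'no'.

E1 row counts bottom-up:
  S → 4
  γ[e; COUNT(*)→h](S) → 2
  σ[h<=5](γ[e; COUNT(*)→h](S)) → 2
  γ[e; SUM(h)→c](σ[h<=5](γ[e; COUNT(*)→h](S))) → 2
  S → 4
  ρ[d/e](S) → 4
  (γ[e; SUM(h)→c](σ[h<=5](γ[e; COUNT(*)→h](S))) ⋈[c=d] ρ[d/e](S)) → 3
E2 row counts bottom-up:
  S → 4
  ρ[d/e](S) → 4
  S → 4
  γ[e; COUNT(*)→h](S) → 2
  σ[h<=5](γ[e; COUNT(*)→h](S)) → 2
  γ[e; SUM(h)→c](σ[h<=5](γ[e; COUNT(*)→h](S))) → 2
  (ρ[d/e](S) ⋈[d=c] γ[e; SUM(h)→c](σ[h<=5](γ[e; COUNT(*)→h](S)))) → 3
  π[e,c,g,d]((ρ[d/e](S) ⋈[d=c] γ[e; SUM(h)→c](σ[h<=5](γ[e; COUNT(*)→h](S))))) → 3

E1 and E2 produce the same multiset:
e | c | g | d
3 | 3 | 6 | 3
3 | 3 | 6 | 3
3 | 3 | 9 | 3

yes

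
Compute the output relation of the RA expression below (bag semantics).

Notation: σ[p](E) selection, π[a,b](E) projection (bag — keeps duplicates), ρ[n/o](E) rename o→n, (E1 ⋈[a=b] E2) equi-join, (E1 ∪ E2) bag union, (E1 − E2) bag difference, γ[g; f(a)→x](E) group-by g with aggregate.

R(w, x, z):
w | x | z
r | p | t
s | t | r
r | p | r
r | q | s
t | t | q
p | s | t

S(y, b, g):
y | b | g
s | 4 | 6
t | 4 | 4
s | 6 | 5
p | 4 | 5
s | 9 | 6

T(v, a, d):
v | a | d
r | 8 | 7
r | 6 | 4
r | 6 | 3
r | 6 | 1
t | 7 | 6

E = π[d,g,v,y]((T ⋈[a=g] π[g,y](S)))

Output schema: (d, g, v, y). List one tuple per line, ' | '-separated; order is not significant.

Stepwise |·|:
  T → 5
  S → 5
  π[g,y](S) → 5
  (T ⋈[a=g] π[g,y](S)) → 6
  π[d,g,v,y]((T ⋈[a=g] π[g,y](S))) → 6

== RESULT ==
d | g | v | y
1 | 6 | r | s
1 | 6 | r | s
3 | 6 | r | s
3 | 6 | r | s
4 | 6 | r | s
4 | 6 | r | s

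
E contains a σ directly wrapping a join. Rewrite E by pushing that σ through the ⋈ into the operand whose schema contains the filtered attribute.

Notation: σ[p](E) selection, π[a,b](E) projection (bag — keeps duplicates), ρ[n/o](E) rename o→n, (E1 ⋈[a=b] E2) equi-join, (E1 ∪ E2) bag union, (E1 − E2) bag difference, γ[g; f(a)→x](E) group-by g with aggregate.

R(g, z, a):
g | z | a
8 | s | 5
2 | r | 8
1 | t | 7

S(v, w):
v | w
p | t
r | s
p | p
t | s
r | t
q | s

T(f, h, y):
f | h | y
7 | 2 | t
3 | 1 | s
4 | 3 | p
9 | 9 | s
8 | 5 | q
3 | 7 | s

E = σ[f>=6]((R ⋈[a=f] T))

σ filters on f, owned by the right side.
E' = (R ⋈[a=f] σ[f>=6](T))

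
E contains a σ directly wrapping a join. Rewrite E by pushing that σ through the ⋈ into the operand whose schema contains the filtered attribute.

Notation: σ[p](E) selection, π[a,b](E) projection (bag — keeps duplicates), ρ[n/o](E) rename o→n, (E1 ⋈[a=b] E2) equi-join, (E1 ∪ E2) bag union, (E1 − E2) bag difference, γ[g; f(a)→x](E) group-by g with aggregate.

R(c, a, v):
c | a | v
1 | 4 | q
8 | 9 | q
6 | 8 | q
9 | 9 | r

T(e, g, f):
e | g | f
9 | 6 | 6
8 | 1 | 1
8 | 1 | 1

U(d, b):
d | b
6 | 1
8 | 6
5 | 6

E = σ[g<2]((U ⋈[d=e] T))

σ filters on g, owned by the right side.
E' = (U ⋈[d=e] σ[g<2](T))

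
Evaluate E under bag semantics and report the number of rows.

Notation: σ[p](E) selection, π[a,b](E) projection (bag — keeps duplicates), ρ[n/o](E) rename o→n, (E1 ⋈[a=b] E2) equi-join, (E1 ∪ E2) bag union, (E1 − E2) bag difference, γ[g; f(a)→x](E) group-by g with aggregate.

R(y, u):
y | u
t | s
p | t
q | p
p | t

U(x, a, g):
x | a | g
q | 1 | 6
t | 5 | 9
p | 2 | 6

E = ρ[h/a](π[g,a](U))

Row counts bottom-up:
  U → 3
  π[g,a](U) → 3
  ρ[h/a](π[g,a](U)) → 3

|E| = 3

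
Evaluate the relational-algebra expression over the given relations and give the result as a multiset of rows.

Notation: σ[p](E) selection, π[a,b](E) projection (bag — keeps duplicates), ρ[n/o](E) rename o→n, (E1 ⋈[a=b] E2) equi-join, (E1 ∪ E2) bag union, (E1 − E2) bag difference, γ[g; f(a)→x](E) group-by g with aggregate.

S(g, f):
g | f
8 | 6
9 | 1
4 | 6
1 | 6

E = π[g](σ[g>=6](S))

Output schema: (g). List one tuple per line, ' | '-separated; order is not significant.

Subexpression sizes:
  S → 4
  σ[g>=6](S) → 2
  π[g](σ[g>=6](S)) → 2

== RESULT ==
g
8
9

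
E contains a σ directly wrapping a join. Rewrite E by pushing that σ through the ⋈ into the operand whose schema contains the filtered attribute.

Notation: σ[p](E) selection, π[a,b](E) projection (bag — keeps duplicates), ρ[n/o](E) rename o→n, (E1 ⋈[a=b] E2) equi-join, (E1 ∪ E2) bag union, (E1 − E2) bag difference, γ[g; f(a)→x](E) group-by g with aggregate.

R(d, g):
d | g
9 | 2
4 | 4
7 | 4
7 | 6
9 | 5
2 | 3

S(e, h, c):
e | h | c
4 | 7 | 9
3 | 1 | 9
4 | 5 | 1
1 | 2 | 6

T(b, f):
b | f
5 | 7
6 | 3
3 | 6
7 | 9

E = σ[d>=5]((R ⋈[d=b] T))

σ filters on d, owned by the left side.
E' = (σ[d>=5](R) ⋈[d=b] T)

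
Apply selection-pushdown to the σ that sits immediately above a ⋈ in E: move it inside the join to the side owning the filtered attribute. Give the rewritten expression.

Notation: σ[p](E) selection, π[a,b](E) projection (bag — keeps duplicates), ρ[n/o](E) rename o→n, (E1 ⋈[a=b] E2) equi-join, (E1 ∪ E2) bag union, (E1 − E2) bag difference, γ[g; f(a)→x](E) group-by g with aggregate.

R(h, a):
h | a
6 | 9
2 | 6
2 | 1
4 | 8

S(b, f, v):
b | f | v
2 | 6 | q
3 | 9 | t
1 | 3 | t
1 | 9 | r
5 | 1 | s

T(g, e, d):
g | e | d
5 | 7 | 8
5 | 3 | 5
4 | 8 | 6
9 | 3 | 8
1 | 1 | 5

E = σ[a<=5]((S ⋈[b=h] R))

σ filters on a, owned by the right side.
E' = (S ⋈[b=h] σ[a<=5](R))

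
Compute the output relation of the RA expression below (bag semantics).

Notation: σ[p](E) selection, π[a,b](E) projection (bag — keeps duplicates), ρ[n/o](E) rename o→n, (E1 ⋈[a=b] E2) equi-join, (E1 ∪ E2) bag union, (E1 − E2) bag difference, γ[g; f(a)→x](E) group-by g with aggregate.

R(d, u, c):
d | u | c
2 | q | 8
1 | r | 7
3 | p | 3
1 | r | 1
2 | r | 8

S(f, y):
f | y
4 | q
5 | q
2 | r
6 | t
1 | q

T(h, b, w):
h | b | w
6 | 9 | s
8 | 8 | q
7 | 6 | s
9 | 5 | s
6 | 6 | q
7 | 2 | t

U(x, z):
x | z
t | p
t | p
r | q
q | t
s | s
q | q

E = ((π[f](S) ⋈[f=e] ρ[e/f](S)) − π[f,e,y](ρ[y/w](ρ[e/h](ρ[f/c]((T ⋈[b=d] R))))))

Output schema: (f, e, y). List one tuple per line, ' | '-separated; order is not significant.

Stepwise |·|:
  S → 5
  π[f](S) → 5
  S → 5
  ρ[e/f](S) → 5
  (π[f](S) ⋈[f=e] ρ[e/f](S)) → 5
  T → 6
  R → 5
  (T ⋈[b=d] R) → 2
  ρ[f/c]((T ⋈[b=d] R)) → 2
  ρ[e/h](ρ[f/c]((T ⋈[b=d] R))) → 2
  ρ[y/w](ρ[e/h](ρ[f/c]((T ⋈[b=d] R)))) → 2
  π[f,e,y](ρ[y/w](ρ[e/h](ρ[f/c]((T ⋈[b=d] R))))) → 2
  ((π[f](S) ⋈[f=e] ρ[e/f](S)) − π[f,e,y](ρ[y/w](ρ[e/h](ρ[f/c]((T ⋈[b=d] R)))))) → 5

== RESULT ==
f | e | y
1 | 1 | q
2 | 2 | r
4 | 4 | q
5 | 5 | q
6 | 6 | t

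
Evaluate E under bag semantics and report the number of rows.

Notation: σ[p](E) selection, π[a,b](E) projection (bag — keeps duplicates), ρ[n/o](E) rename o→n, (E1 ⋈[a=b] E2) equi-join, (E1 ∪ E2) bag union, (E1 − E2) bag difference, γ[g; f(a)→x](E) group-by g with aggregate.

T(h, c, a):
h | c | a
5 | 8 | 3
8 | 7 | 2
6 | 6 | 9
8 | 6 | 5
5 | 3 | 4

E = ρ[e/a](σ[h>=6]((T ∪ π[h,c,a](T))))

Stepwise |·|:
  T → 5
  T → 5
  π[h,c,a](T) → 5
  (T ∪ π[h,c,a](T)) → 10
  σ[h>=6]((T ∪ π[h,c,a](T))) → 6
  ρ[e/a](σ[h>=6]((T ∪ π[h,c,a](T)))) → 6

|E| = 6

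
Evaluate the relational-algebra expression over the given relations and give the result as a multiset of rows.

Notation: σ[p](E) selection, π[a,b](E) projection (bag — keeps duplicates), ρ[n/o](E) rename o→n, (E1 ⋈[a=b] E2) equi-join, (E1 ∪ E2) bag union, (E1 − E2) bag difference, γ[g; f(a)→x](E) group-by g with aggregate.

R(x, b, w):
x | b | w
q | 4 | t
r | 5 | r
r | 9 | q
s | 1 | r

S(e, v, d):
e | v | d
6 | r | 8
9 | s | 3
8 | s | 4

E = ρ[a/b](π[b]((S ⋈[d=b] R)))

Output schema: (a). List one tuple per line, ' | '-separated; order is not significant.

Stepwise |·|:
  S → 3
  R → 4
  (S ⋈[d=b] R) → 1
  π[b]((S ⋈[d=b] R)) → 1
  ρ[a/b](π[b]((S ⋈[d=b] R))) → 1

== RESULT ==
a
4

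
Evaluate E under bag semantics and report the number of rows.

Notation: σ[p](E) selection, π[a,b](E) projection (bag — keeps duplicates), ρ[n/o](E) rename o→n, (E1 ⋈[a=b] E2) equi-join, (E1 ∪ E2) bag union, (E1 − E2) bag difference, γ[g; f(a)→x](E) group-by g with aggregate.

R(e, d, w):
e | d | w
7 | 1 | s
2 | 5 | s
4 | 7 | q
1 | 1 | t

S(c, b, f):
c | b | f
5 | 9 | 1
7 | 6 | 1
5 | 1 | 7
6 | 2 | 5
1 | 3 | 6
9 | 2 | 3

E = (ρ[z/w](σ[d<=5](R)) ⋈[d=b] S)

Subexpression sizes:
  R → 4
  σ[d<=5](R) → 3
  ρ[z/w](σ[d<=5](R)) → 3
  S → 6
  (ρ[z/w](σ[d<=5](R)) ⋈[d=b] S) → 2

|E| = 2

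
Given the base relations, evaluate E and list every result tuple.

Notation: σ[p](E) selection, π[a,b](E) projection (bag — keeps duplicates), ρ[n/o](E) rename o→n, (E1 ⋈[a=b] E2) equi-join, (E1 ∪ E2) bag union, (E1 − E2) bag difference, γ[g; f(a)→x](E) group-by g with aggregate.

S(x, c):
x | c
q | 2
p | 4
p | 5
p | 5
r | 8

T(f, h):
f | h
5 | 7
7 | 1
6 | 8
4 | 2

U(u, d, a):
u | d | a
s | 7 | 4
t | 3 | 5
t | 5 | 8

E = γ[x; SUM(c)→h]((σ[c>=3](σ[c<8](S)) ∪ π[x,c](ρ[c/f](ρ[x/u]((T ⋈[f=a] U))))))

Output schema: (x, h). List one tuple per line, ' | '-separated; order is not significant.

Subexpression sizes:
  S → 5
  σ[c<8](S) → 4
  σ[c>=3](σ[c<8](S)) → 3
  T → 4
  U → 3
  (T ⋈[f=a] U) → 2
  ρ[x/u]((T ⋈[f=a] U)) → 2
  ρ[c/f](ρ[x/u]((T ⋈[f=a] U))) → 2
  π[x,c](ρ[c/f](ρ[x/u]((T ⋈[f=a] U)))) → 2
  (σ[c>=3](σ[c<8](S)) ∪ π[x,c](ρ[c/f](ρ[x/u]((T ⋈[f=a] U))))) → 5
  γ[x; SUM(c)→h]((σ[c>=3](σ[c<8](S)) ∪ π[x,c](ρ[c/f](ρ[x/u]((T ⋈[f=a] U)))))) → 3

== RESULT ==
x | h
p | 14
s | 4
t | 5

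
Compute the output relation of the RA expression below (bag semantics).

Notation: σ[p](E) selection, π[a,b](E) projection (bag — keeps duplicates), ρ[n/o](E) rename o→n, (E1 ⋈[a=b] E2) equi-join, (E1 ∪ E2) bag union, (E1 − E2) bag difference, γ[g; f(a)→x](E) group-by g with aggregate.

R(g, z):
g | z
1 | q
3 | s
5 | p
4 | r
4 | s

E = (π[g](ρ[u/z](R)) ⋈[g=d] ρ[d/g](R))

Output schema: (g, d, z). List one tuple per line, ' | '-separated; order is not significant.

Per-node cardinality:
  R → 5
  ρ[u/z](R) → 5
  π[g](ρ[u/z](R)) → 5
  R → 5
  ρ[d/g](R) → 5
  (π[g](ρ[u/z](R)) ⋈[g=d] ρ[d/g](R)) → 7

== RESULT ==
g | d | z
1 | 1 | q
3 | 3 | s
4 | 4 | r
4 | 4 | r
4 | 4 | s
4 | 4 | s
5 | 5 | p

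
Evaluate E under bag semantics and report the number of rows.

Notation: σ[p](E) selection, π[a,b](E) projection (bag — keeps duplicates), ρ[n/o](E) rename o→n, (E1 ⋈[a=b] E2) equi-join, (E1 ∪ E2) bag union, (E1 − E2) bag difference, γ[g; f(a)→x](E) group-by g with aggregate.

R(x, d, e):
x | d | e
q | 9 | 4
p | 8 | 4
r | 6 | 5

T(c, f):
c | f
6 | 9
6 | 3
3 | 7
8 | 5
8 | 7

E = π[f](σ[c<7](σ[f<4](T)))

Subexpression sizes:
  T → 5
  σ[f<4](T) → 1
  σ[c<7](σ[f<4](T)) → 1
  π[f](σ[c<7](σ[f<4](T))) → 1

|E| = 1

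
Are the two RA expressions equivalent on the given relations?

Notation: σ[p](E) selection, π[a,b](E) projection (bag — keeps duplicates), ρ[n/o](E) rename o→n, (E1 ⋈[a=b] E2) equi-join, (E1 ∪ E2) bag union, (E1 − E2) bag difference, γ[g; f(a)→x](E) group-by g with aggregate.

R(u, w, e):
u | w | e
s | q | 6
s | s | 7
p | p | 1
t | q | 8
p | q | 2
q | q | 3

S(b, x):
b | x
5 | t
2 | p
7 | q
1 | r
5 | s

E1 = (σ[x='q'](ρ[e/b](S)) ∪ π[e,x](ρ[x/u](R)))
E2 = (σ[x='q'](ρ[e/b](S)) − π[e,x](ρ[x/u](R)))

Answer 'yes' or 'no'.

E1 subexpression sizes:
  S → 5
  ρ[e/b](S) → 5
  σ[x='q'](ρ[e/b](S)) → 1
  R → 6
  ρ[x/u](R) → 6
  π[e,x](ρ[x/u](R)) → 6
  (σ[x='q'](ρ[e/b](S)) ∪ π[e,x](ρ[x/u](R))) → 7
E2 subexpression sizes:
  S → 5
  ρ[e/b](S) → 5
  σ[x='q'](ρ[e/b](S)) → 1
  R → 6
  ρ[x/u](R) → 6
  π[e,x](ρ[x/u](R)) → 6
  (σ[x='q'](ρ[e/b](S)) − π[e,x](ρ[x/u](R))) → 1

E1 result:
e | x
1 | p
2 | p
3 | q
6 | s
7 | q
7 | s
8 | t
E2 result:
e | x
7 | q
Witness: (8, 't') appears 1× in E1 but 0× in E2.

no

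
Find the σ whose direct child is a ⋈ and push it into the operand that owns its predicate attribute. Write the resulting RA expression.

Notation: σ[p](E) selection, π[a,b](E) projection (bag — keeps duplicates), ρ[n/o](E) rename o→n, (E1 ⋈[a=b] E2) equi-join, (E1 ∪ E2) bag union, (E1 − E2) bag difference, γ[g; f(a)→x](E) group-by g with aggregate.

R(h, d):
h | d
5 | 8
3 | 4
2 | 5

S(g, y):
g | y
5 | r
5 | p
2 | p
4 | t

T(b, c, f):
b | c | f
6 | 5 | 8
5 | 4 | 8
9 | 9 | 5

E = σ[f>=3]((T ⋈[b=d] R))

σ filters on f, owned by the left side.
E' = (σ[f>=3](T) ⋈[b=d] R)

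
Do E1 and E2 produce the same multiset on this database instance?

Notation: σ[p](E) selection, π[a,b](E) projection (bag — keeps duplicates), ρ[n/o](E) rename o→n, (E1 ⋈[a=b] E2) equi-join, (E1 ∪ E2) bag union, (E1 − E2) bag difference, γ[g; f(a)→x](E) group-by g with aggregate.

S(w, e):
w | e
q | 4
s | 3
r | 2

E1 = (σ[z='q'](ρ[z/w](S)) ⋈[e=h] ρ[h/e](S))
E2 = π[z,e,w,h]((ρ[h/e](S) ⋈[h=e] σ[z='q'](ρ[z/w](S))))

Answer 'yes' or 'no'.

E1 stepwise |·|:
  S → 3
  ρ[z/w](S) → 3
  σ[z='q'](ρ[z/w](S)) → 1
  S → 3
  ρ[h/e](S) → 3
  (σ[z='q'](ρ[z/w](S)) ⋈[e=h] ρ[h/e](S)) → 1
E2 stepwise |·|:
  S → 3
  ρ[h/e](S) → 3
  S → 3
  ρ[z/w](S) → 3
  σ[z='q'](ρ[z/w](S)) → 1
  (ρ[h/e](S) ⋈[h=e] σ[z='q'](ρ[z/w](S))) → 1
  π[z,e,w,h]((ρ[h/e](S) ⋈[h=e] σ[z='q'](ρ[z/w](S)))) → 1

E1 and E2 produce the same multiset:
z | e | w | h
q | 4 | q | 4

yes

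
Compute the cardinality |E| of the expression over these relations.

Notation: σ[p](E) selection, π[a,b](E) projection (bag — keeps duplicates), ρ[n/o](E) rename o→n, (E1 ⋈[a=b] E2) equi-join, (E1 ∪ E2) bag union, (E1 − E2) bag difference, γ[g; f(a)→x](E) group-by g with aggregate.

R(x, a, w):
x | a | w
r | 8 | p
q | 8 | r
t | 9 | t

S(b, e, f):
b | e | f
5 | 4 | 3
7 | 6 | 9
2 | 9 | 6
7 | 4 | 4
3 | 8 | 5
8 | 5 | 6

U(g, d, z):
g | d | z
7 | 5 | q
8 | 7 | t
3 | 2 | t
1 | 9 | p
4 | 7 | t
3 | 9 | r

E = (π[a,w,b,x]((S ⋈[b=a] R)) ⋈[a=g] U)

Row counts bottom-up:
  S → 6
  R → 3
  (S ⋈[b=a] R) → 2
  π[a,w,b,x]((S ⋈[b=a] R)) → 2
  U → 6
  (π[a,w,b,x]((S ⋈[b=a] R)) ⋈[a=g] U) → 2

|E| = 2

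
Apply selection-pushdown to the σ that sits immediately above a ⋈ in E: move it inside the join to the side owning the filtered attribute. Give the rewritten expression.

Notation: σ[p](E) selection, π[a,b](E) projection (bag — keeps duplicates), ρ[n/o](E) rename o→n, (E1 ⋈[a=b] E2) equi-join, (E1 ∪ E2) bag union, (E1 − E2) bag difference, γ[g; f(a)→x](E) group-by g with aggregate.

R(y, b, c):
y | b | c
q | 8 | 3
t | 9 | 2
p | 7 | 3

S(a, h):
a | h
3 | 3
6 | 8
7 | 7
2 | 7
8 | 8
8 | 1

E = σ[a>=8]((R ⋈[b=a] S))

σ filters on a, owned by the right side.
E' = (R ⋈[b=a] σ[a>=8](S))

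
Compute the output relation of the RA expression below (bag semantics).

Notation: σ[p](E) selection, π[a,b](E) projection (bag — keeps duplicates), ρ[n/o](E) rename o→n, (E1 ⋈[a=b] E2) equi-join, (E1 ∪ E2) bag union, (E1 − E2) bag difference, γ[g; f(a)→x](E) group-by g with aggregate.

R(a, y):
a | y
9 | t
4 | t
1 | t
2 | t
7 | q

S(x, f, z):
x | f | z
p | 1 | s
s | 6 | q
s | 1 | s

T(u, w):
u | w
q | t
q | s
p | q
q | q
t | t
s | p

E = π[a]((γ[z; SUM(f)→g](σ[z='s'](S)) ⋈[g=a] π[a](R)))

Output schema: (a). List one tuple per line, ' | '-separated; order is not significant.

Subexpression sizes:
  S → 3
  σ[z='s'](S) → 2
  γ[z; SUM(f)→g](σ[z='s'](S)) → 1
  R → 5
  π[a](R) → 5
  (γ[z; SUM(f)→g](σ[z='s'](S)) ⋈[g=a] π[a](R)) → 1
  π[a]((γ[z; SUM(f)→g](σ[z='s'](S)) ⋈[g=a] π[a](R))) → 1

== RESULT ==
a
2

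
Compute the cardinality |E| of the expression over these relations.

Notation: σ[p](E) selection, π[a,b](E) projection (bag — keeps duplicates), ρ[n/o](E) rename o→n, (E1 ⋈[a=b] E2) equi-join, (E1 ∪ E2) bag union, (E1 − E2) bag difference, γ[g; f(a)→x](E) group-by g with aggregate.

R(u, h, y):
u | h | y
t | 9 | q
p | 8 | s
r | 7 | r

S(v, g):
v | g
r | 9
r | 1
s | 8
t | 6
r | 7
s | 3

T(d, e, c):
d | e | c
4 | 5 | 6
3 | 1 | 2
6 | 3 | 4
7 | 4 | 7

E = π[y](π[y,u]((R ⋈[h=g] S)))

Subexpression sizes:
  R → 3
  S → 6
  (R ⋈[h=g] S) → 3
  π[y,u]((R ⋈[h=g] S)) → 3
  π[y](π[y,u]((R ⋈[h=g] S))) → 3

|E| = 3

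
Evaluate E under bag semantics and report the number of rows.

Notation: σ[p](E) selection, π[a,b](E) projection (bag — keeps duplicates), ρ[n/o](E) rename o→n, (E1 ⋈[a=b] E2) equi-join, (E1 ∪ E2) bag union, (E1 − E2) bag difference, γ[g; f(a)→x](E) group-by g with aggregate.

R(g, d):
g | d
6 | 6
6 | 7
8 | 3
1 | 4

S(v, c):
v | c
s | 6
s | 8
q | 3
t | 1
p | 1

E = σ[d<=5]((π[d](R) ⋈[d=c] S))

Row counts bottom-up:
  R → 4
  π[d](R) → 4
  S → 5
  (π[d](R) ⋈[d=c] S) → 2
  σ[d<=5]((π[d](R) ⋈[d=c] S)) → 1

|E| = 1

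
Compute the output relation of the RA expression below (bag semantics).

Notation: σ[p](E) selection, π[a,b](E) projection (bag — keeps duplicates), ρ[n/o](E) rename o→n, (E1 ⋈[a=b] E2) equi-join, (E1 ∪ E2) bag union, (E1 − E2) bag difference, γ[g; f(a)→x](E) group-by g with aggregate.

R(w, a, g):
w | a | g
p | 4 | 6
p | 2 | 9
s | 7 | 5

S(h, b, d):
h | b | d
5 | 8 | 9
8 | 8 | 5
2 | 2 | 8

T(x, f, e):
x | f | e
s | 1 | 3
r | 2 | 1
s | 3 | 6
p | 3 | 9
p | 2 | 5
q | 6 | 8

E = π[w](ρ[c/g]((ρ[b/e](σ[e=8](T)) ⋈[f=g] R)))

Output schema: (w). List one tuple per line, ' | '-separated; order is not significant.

Row counts bottom-up:
  T → 6
  σ[e=8](T) → 1
  ρ[b/e](σ[e=8](T)) → 1
  R → 3
  (ρ[b/e](σ[e=8](T)) ⋈[f=g] R) → 1
  ρ[c/g]((ρ[b/e](σ[e=8](T)) ⋈[f=g] R)) → 1
  π[w](ρ[c/g]((ρ[b/e](σ[e=8](T)) ⋈[f=g] R))) → 1

== RESULT ==
w
p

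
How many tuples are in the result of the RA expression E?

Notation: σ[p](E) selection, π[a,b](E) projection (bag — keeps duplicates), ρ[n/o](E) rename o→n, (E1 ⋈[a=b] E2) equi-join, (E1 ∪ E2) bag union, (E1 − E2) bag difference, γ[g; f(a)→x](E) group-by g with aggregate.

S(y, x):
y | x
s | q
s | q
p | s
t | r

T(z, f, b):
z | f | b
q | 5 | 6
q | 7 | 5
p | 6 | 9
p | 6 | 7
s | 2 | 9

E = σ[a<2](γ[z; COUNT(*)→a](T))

Row counts bottom-up:
  T → 5
  γ[z; COUNT(*)→a](T) → 3
  σ[a<2](γ[z; COUNT(*)→a](T)) → 1

|E| = 1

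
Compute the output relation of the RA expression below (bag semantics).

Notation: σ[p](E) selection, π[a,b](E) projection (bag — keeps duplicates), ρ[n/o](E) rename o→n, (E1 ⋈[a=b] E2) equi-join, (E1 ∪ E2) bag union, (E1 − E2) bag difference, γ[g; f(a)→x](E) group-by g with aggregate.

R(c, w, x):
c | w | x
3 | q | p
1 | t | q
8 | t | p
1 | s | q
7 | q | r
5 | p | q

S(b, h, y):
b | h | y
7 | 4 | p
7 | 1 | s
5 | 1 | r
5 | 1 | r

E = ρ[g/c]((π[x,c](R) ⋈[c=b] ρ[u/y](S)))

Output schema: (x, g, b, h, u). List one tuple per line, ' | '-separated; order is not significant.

Row counts bottom-up:
  R → 6
  π[x,c](R) → 6
  S → 4
  ρ[u/y](S) → 4
  (π[x,c](R) ⋈[c=b] ρ[u/y](S)) → 4
  ρ[g/c]((π[x,c](R) ⋈[c=b] ρ[u/y](S))) → 4

== RESULT ==
x | g | b | h | u
q | 5 | 5 | 1 | r
q | 5 | 5 | 1 | r
r | 7 | 7 | 1 | s
r | 7 | 7 | 4 | p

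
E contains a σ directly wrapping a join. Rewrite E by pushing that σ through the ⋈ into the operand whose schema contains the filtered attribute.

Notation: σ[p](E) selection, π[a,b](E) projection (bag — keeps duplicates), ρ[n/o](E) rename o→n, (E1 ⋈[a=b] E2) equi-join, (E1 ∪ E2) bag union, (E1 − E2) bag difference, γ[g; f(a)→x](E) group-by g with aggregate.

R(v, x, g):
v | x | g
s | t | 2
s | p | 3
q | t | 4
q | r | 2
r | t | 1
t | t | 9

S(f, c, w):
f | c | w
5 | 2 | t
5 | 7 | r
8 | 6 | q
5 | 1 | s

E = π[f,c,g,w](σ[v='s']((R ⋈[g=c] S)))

σ filters on v, owned by the left side.
E' = π[f,c,g,w]((σ[v='s'](R) ⋈[g=c] S))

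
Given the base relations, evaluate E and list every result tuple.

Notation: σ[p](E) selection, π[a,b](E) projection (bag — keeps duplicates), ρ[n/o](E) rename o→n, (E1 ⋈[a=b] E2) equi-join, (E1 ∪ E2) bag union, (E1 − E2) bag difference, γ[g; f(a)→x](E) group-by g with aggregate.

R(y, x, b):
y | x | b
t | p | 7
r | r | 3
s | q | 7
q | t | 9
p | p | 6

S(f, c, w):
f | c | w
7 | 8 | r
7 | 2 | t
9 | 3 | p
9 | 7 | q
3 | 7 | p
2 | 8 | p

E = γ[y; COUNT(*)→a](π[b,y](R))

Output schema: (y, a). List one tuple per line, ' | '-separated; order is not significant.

Per-node cardinality:
  R → 5
  π[b,y](R) → 5
  γ[y; COUNT(*)→a](π[b,y](R)) → 5

== RESULT ==
y | a
p | 1
q | 1
r | 1
s | 1
t | 1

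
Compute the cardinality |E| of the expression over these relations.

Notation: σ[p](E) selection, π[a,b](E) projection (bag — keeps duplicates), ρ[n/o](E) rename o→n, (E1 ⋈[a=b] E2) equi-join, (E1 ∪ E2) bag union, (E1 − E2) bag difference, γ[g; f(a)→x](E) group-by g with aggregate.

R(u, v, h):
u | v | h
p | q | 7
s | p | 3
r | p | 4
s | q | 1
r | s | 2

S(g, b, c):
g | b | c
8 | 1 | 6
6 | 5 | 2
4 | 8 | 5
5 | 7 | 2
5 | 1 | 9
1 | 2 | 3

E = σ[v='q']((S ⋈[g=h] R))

Row counts bottom-up:
  S → 6
  R → 5
  (S ⋈[g=h] R) → 2
  σ[v='q']((S ⋈[g=h] R)) → 1

|E| = 1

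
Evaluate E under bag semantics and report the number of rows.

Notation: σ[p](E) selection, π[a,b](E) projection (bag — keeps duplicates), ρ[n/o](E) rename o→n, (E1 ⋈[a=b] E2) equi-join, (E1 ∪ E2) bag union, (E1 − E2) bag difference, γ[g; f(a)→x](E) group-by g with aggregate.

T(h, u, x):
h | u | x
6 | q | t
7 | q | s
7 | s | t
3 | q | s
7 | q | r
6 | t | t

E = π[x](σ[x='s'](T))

Per-node cardinality:
  T → 6
  σ[x='s'](T) → 2
  π[x](σ[x='s'](T)) → 2

|E| = 2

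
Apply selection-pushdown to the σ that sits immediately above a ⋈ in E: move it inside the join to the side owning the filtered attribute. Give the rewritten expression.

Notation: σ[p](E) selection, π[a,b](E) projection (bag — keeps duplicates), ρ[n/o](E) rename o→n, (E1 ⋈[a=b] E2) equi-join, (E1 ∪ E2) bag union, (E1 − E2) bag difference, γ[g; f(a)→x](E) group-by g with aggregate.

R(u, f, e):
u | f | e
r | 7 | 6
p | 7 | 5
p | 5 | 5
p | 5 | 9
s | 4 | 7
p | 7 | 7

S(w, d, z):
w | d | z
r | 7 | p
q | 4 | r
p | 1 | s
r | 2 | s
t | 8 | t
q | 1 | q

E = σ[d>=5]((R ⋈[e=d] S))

σ filters on d, owned by the right side.
E' = (R ⋈[e=d] σ[d>=5](S))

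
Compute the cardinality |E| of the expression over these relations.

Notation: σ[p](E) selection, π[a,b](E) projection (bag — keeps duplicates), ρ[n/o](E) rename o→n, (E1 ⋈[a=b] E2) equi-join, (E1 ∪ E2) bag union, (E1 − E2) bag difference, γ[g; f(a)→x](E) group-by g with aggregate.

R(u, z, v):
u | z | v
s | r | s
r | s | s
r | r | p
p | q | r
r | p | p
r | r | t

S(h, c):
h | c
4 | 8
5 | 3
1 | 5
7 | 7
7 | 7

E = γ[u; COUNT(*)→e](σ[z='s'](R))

Stepwise |·|:
  R → 6
  σ[z='s'](R) → 1
  γ[u; COUNT(*)→e](σ[z='s'](R)) → 1

|E| = 1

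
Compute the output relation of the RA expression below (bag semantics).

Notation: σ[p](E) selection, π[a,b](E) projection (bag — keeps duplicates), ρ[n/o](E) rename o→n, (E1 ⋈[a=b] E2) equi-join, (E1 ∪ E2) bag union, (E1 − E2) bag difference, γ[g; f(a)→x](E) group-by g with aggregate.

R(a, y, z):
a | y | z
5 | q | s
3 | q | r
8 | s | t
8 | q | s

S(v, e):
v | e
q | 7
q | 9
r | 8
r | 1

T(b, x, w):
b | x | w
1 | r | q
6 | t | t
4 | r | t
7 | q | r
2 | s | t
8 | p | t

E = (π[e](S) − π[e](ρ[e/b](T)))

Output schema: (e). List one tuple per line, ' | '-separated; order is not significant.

Row counts bottom-up:
  S → 4
  π[e](S) → 4
  T → 6
  ρ[e/b](T) → 6
  π[e](ρ[e/b](T)) → 6
  (π[e](S) − π[e](ρ[e/b](T))) → 1

== RESULT ==
e
9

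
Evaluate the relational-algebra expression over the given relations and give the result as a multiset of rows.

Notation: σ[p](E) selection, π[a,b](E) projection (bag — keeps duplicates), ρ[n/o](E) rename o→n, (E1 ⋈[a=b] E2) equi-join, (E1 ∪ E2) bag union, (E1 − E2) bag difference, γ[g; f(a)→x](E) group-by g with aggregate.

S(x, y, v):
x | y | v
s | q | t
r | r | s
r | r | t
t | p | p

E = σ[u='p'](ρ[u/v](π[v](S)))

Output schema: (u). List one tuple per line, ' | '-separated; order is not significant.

Row counts bottom-up:
  S → 4
  π[v](S) → 4
  ρ[u/v](π[v](S)) → 4
  σ[u='p'](ρ[u/v](π[v](S))) → 1

== RESULT ==
u
p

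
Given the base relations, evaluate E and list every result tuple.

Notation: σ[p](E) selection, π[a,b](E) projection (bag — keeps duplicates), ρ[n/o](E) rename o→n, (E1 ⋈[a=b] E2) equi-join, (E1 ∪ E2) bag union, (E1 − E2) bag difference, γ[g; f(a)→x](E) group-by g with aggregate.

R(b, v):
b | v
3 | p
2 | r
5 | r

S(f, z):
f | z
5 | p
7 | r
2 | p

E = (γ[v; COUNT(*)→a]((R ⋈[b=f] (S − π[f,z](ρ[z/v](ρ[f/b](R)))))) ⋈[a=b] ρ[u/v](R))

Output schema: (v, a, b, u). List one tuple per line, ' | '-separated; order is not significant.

Per-node cardinality:
  R → 3
  S → 3
  R → 3
  ρ[f/b](R) → 3
  ρ[z/v](ρ[f/b](R)) → 3
  π[f,z](ρ[z/v](ρ[f/b](R))) → 3
  (S − π[f,z](ρ[z/v](ρ[f/b](R)))) → 3
  (R ⋈[b=f] (S − π[f,z](ρ[z/v](ρ[f/b](R))))) → 2
  γ[v; COUNT(*)→a]((R ⋈[b=f] (S − π[f,z](ρ[z/v](ρ[f/b](R)))))) → 1
  R → 3
  ρ[u/v](R) → 3
  (γ[v; COUNT(*)→a]((R ⋈[b=f] (S − π[f,z](ρ[z/v](ρ[f/b](R)))))) ⋈[a=b] ρ[u/v](R)) → 1

== RESULT ==
v | a | b | u
r | 2 | 2 | r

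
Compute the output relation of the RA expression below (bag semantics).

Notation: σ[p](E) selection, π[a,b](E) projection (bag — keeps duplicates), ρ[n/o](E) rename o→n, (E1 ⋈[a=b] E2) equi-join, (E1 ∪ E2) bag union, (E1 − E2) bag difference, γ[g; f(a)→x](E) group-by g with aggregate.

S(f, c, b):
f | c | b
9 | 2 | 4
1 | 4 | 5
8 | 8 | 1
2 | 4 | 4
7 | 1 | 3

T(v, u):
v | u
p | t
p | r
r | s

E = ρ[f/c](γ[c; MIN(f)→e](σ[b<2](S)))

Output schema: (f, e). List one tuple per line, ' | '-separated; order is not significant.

Stepwise |·|:
  S → 5
  σ[b<2](S) → 1
  γ[c; MIN(f)→e](σ[b<2](S)) → 1
  ρ[f/c](γ[c; MIN(f)→e](σ[b<2](S))) → 1

== RESULT ==
f | e
8 | 8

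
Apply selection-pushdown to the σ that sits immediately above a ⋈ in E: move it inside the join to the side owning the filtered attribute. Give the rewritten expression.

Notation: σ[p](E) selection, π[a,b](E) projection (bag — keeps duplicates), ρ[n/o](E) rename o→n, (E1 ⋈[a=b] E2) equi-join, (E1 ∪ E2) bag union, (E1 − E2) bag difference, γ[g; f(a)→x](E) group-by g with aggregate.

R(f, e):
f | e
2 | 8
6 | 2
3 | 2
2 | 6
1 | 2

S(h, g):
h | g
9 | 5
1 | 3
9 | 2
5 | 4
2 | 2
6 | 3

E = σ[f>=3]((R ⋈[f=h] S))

σ filters on f, owned by the left side.
E' = (σ[f>=3](R) ⋈[f=h] S)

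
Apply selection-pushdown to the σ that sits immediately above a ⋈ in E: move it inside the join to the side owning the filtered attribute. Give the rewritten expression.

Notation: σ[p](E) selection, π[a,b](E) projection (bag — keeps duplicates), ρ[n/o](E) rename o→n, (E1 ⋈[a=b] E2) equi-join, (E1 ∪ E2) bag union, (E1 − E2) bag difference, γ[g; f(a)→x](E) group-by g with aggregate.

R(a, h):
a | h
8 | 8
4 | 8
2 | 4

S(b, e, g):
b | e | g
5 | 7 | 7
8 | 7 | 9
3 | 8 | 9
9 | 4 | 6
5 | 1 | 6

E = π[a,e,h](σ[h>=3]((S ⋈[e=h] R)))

σ filters on h, owned by the right side.
E' = π[a,e,h]((S ⋈[e=h] σ[h>=3](R)))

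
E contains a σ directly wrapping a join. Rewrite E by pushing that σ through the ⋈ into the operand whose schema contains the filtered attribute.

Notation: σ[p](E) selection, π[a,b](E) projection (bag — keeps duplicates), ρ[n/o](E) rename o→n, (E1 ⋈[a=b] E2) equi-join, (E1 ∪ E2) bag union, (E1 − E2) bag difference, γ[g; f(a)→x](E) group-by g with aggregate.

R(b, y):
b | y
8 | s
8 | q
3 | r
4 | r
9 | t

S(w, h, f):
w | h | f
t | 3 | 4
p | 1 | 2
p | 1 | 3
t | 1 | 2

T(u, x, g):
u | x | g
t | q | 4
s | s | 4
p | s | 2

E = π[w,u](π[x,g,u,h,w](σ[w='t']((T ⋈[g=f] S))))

σ filters on w, owned by the right side.
E' = π[w,u](π[x,g,u,h,w]((T ⋈[g=f] σ[w='t'](S))))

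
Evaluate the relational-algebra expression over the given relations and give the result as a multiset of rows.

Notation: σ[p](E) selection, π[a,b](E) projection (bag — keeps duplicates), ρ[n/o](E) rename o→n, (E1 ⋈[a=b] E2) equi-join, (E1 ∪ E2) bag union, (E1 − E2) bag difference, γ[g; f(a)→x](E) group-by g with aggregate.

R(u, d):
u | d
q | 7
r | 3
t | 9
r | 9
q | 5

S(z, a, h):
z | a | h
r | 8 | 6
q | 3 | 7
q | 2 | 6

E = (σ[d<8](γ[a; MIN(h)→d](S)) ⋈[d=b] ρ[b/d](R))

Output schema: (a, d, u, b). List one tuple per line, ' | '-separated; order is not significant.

Subexpression sizes:
  S → 3
  γ[a; MIN(h)→d](S) → 3
  σ[d<8](γ[a; MIN(h)→d](S)) → 3
  R → 5
  ρ[b/d](R) → 5
  (σ[d<8](γ[a; MIN(h)→d](S)) ⋈[d=b] ρ[b/d](R)) → 1

== RESULT ==
a | d | u | b
3 | 7 | q | 7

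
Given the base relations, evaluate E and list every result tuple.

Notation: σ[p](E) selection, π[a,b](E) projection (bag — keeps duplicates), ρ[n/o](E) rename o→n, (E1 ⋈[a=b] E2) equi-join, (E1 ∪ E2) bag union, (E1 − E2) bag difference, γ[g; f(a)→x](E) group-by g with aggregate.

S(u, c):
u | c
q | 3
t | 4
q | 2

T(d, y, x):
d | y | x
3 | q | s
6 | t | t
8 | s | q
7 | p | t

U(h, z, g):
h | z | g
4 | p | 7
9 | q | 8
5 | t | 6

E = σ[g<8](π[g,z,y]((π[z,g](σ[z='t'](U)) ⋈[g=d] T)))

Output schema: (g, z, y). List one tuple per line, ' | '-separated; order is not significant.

Row counts bottom-up:
  U → 3
  σ[z='t'](U) → 1
  π[z,g](σ[z='t'](U)) → 1
  T → 4
  (π[z,g](σ[z='t'](U)) ⋈[g=d] T) → 1
  π[g,z,y]((π[z,g](σ[z='t'](U)) ⋈[g=d] T)) → 1
  σ[g<8](π[g,z,y]((π[z,g](σ[z='t'](U)) ⋈[g=d] T))) → 1

== RESULT ==
g | z | y
6 | t | t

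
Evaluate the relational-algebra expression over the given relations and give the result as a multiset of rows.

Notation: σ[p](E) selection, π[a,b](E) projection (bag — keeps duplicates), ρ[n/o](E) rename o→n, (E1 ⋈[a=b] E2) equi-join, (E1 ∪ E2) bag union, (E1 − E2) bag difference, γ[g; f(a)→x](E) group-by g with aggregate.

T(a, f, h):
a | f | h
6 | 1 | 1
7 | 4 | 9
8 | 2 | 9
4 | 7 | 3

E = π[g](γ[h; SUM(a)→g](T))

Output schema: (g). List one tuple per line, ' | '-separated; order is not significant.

Stepwise |·|:
  T → 4
  γ[h; SUM(a)→g](T) → 3
  π[g](γ[h; SUM(a)→g](T)) → 3

== RESULT ==
g
4
6
15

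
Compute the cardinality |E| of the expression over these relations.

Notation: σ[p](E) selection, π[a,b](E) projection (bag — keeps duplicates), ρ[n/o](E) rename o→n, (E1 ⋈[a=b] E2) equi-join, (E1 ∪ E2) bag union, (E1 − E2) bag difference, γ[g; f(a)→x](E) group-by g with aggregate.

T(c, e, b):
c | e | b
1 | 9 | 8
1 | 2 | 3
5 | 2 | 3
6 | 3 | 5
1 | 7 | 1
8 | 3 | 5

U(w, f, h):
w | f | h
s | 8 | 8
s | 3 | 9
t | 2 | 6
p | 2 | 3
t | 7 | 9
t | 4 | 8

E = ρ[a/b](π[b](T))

Row counts bottom-up:
  T → 6
  π[b](T) → 6
  ρ[a/b](π[b](T)) → 6

|E| = 6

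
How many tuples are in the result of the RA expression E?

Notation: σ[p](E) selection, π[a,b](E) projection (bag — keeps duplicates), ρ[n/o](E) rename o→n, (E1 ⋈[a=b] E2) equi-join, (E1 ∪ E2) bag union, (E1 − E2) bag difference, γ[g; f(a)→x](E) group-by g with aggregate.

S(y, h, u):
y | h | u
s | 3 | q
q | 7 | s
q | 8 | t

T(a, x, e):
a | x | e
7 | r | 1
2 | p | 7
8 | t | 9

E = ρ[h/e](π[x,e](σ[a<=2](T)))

Stepwise |·|:
  T → 3
  σ[a<=2](T) → 1
  π[x,e](σ[a<=2](T)) → 1
  ρ[h/e](π[x,e](σ[a<=2](T))) → 1

|E| = 1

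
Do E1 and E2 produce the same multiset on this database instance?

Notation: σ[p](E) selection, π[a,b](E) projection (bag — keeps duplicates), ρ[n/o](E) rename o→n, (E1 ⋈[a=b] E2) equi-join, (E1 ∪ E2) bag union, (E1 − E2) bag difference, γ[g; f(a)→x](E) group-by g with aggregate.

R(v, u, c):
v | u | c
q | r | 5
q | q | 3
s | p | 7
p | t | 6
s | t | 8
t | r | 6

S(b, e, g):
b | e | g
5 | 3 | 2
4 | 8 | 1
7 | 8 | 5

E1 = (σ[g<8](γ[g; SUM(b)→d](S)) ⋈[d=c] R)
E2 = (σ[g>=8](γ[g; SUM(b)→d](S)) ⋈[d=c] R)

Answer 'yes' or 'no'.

E1 stepwise |·|:
  S → 3
  γ[g; SUM(b)→d](S) → 3
  σ[g<8](γ[g; SUM(b)→d](S)) → 3
  R → 6
  (σ[g<8](γ[g; SUM(b)→d](S)) ⋈[d=c] R) → 2
E2 stepwise |·|:
  S → 3
  γ[g; SUM(b)→d](S) → 3
  σ[g>=8](γ[g; SUM(b)→d](S)) → 0
  R → 6
  (σ[g>=8](γ[g; SUM(b)→d](S)) ⋈[d=c] R) → 0

E1 result:
g | d | v | u | c
2 | 5 | q | r | 5
5 | 7 | s | p | 7
E2 result:
g | d | v | u | c
(0 rows)
Witness: (2, 5, 'q', 'r', 5) appears 1× in E1 but 0× in E2.

no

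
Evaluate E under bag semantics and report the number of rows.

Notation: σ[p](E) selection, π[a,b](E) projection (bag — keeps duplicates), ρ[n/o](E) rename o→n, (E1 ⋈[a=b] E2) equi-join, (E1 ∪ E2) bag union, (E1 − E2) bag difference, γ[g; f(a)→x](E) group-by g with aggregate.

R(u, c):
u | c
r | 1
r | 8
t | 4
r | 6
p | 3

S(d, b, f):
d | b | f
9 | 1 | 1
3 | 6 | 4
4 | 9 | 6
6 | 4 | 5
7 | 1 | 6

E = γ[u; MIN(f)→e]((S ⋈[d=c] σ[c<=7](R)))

Row counts bottom-up:
  S → 5
  R → 5
  σ[c<=7](R) → 4
  (S ⋈[d=c] σ[c<=7](R)) → 3
  γ[u; MIN(f)→e]((S ⋈[d=c] σ[c<=7](R))) → 3

|E| = 3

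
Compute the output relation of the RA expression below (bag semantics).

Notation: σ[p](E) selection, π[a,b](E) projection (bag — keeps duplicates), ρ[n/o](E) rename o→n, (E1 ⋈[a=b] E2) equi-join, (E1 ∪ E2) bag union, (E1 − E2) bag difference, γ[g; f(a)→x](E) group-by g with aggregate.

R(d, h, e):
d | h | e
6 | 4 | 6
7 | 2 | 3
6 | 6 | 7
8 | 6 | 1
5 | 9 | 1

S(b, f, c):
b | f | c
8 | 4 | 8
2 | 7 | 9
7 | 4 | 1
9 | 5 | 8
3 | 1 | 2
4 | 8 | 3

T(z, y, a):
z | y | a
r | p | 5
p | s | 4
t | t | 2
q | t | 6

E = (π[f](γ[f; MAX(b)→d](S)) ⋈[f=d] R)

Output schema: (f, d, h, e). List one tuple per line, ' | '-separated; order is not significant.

Row counts bottom-up:
  S → 6
  γ[f; MAX(b)→d](S) → 5
  π[f](γ[f; MAX(b)→d](S)) → 5
  R → 5
  (π[f](γ[f; MAX(b)→d](S)) ⋈[f=d] R) → 3

== RESULT ==
f | d | h | e
5 | 5 | 9 | 1
7 | 7 | 2 | 3
8 | 8 | 6 | 1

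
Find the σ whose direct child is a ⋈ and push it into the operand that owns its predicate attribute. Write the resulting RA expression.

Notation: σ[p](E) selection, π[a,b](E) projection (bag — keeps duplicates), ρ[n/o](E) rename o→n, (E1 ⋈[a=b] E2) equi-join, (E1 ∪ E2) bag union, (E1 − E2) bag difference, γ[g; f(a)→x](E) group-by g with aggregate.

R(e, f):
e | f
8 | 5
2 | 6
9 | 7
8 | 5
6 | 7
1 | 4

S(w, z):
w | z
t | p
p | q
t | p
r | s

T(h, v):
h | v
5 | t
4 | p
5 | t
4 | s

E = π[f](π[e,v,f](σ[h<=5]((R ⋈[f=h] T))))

σ filters on h, owned by the right side.
E' = π[f](π[e,v,f]((R ⋈[f=h] σ[h<=5](T))))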